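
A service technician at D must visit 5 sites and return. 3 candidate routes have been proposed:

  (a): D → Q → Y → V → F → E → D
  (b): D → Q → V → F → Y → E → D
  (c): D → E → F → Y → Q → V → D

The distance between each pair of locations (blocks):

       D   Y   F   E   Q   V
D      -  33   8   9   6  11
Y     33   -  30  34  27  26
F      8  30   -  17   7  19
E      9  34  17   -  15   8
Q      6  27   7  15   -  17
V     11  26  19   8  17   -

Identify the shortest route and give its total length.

104 blocks — (a) is the shortest.

(a): 6 + 27 + 26 + 19 + 17 + 9 = 104
(b): 6 + 17 + 19 + 30 + 34 + 9 = 115
(c): 9 + 17 + 30 + 27 + 17 + 11 = 111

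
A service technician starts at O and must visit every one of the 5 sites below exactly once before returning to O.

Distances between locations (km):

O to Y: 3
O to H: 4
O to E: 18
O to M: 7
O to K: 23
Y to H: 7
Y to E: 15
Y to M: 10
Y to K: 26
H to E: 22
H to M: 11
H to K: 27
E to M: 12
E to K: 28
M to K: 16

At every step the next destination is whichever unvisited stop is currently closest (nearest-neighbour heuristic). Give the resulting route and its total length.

Total distance 84 km via the nearest-neighbour route O → Y → H → M → E → K → O.

At O the remaining stops are Y 3, H 4, M 7, E 18, K 23; go to Y.
At Y the remaining stops are H 7, M 10, E 15, K 26; go to H.
At H the remaining stops are M 11, E 22, K 27; go to M.
At M the remaining stops are E 12, K 16; go to E.
At E the remaining stops are K 28; go to K.
Return K→O: 23.
Total = 3 + 7 + 11 + 12 + 28 + 23 = 84.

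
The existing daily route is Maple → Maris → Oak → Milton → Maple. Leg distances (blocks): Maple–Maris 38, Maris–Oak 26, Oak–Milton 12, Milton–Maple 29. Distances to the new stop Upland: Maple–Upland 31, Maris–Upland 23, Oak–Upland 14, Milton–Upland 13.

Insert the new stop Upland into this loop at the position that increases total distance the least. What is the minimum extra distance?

Insertion cost between consecutive stops i–j is d(i,Upland) + d(Upland,j) − d(i,j):
  between Maple and Maris: 31 + 23 − 38 = 16
  between Maris and Oak: 23 + 14 − 26 = 11
  between Oak and Milton: 14 + 13 − 12 = 15
  between Milton and Maple: 13 + 31 − 29 = 15
Cheapest insertion is between Maris and Oak, adding 11.
New total = 105 + 11 = 116.

+11 blocks — insert Upland between Maris and Oak.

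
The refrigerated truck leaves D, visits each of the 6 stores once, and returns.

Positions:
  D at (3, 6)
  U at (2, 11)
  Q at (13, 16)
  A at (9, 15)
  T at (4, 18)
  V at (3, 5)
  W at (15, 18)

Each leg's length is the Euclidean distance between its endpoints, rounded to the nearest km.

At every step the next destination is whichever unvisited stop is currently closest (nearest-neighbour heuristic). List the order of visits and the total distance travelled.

D → [V:1 / U:5 / A:11 / T:12 / Q:14 / W:17] → V (1)
V → [U:6 / A:12 / T:13 / Q:15 / W:18] → U (6)
U → [T:7 / A:8 / Q:12 / W:15] → T (7)
T → [A:6 / Q:9 / W:11] → A (6)
A → [Q:4 / W:7] → Q (4)
Q → [W:3] → W (3)
Return W→D: 17.
Total = 1 + 6 + 7 + 6 + 4 + 3 + 17 = 44.

Total distance 44 km via the nearest-neighbour route D → V → U → T → A → Q → W → D.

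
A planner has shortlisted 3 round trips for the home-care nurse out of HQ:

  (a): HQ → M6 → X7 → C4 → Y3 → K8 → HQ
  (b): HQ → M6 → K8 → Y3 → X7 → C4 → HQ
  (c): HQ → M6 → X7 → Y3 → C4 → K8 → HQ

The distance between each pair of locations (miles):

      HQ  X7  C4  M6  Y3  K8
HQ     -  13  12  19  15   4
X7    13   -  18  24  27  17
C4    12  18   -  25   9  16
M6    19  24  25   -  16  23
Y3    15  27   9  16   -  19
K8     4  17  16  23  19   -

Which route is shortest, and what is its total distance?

(a): 19 + 24 + 18 + 9 + 19 + 4 = 93
(b): 19 + 23 + 19 + 27 + 18 + 12 = 118
(c): 19 + 24 + 27 + 9 + 16 + 4 = 99

93 miles — (a) is the shortest.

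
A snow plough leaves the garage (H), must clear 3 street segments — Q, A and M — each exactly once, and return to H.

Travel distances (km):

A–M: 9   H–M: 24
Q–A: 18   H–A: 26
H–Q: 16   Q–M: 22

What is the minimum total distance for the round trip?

H - Q - A - M - H: 16+18+9+24 = 67
H - Q - M - A - H: 16+22+9+26 = 73
H - A - Q - M - H: 26+18+22+24 = 90
The minimum is 67.
One optimal route: H → Q → A → M → H (or its reverse).

67 km — the shortest possible round trip.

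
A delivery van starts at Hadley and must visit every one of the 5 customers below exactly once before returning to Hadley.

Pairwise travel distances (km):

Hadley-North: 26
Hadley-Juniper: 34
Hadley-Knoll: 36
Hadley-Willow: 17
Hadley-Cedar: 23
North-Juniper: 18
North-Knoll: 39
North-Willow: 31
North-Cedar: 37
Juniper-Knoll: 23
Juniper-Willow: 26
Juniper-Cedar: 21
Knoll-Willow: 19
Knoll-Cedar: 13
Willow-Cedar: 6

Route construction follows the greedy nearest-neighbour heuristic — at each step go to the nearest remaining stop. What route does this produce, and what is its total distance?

From Hadley: distances to unvisited — Willow=17, Cedar=23, North=26, Juniper=34, Knoll=36. Nearest is Willow (17).
From Willow: distances to unvisited — Cedar=6, Knoll=19, Juniper=26, North=31. Nearest is Cedar (6).
From Cedar: distances to unvisited — Knoll=13, Juniper=21, North=37. Nearest is Knoll (13).
From Knoll: distances to unvisited — Juniper=23, North=39. Nearest is Juniper (23).
From Juniper: distances to unvisited — North=18. Nearest is North (18).
Return North→Hadley: 26.
Total = 17 + 6 + 13 + 23 + 18 + 26 = 103.

103 km along Hadley → Willow → Cedar → Knoll → Juniper → North → Hadley.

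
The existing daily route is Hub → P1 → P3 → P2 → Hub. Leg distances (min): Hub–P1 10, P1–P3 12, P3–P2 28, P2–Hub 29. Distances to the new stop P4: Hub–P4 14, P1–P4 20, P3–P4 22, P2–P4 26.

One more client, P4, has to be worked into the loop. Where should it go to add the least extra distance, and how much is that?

+11 min — insert P4 between P2 and Hub.

Insertion cost between consecutive stops i–j is d(i,P4) + d(P4,j) − d(i,j):
  between Hub and P1: 14 + 20 − 10 = 24
  between P1 and P3: 20 + 22 − 12 = 30
  between P3 and P2: 22 + 26 − 28 = 20
  between P2 and Hub: 26 + 14 − 29 = 11
Cheapest insertion is between P2 and Hub, adding 11.
New total = 79 + 11 = 90.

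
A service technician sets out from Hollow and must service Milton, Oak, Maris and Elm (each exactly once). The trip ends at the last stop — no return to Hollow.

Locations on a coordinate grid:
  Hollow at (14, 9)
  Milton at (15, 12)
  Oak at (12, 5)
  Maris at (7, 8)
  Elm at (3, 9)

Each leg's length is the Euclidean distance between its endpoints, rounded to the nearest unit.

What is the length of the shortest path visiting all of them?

21 — the minimum one-way total.

There are 4! = 24 possible orderings.
Hollow→Milton→Oak→Maris→Elm: 3+8+6+4 = 21
Hollow→Milton→Oak→Elm→Maris: 3+8+10+4 = 25
Hollow→Milton→Maris→Oak→Elm: 3+9+6+10 = 28
Hollow→Milton→Maris→Elm→Oak: 3+9+4+10 = 26
Hollow→Milton→Elm→Oak→Maris: 3+12+10+6 = 31
Hollow→Milton→Elm→Maris→Oak: 3+12+4+6 = 25
Hollow→Oak→Milton→Maris→Elm: 4+8+9+4 = 25
Hollow→Oak→Milton→Elm→Maris: 4+8+12+4 = 28
Hollow→Oak→Maris→Milton→Elm: 4+6+9+12 = 31
Hollow→Oak→Maris→Elm→Milton: 4+6+4+12 = 26
Hollow→Oak→Elm→Milton→Maris: 4+10+12+9 = 35
Hollow→Oak→Elm→Maris→Milton: 4+10+4+9 = 27
Hollow→Maris→Milton→Oak→Elm: 7+9+8+10 = 34
Hollow→Maris→Milton→Elm→Oak: 7+9+12+10 = 38
… (10 more)
The minimum is 21.
One shortest path: Hollow → Milton → Oak → Maris → Elm.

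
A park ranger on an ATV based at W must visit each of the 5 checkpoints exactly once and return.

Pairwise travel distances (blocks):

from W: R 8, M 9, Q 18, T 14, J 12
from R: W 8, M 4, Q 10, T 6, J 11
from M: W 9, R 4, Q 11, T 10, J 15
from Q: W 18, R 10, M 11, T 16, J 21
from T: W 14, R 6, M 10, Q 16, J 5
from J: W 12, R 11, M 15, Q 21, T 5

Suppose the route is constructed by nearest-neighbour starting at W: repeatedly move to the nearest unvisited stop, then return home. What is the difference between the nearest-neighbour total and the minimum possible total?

W: R=8, M=9, J=12, T=14, Q=18 ⇒ R
R: M=4, T=6, Q=10, J=11 ⇒ M
M: T=10, Q=11, J=15 ⇒ T
T: J=5, Q=16 ⇒ J
J: Q=21 ⇒ Q
NN route W → R → M → T → J → Q → W costs 66.
Optimal: W → M → Q → R → T → J → W costs 53 (by enumerating all 60 distinct tours).
Excess = 66 − 53 = 13.

The nearest-neighbour route is 13 blocks longer than optimal.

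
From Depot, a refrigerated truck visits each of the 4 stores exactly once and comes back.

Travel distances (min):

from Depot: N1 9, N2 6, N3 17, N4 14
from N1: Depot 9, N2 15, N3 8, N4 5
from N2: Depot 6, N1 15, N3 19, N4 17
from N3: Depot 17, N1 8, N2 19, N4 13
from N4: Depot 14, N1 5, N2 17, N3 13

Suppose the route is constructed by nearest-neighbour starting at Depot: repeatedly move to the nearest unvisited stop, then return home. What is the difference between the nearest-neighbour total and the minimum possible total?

4 min longer than the optimal tour.

From Depot: N2=6, N1=9, N4=14, N3=17 → choose N2 (6).
From N2: N1=15, N4=17, N3=19 → choose N1 (15).
From N1: N4=5, N3=8 → choose N4 (5).
From N4: N3=13 → choose N3 (13).
NN route Depot → N2 → N1 → N4 → N3 → Depot costs 56.
Optimal: Depot → N1 → N4 → N3 → N2 → Depot costs 52 (by enumerating all 12 distinct tours).
Excess = 56 − 52 = 4.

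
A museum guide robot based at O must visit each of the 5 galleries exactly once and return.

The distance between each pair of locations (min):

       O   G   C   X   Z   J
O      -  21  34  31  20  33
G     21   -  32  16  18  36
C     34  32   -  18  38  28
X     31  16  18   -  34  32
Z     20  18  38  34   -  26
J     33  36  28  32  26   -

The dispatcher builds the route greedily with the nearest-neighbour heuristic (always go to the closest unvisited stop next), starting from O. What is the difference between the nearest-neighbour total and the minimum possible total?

Excess over optimum: 4 min.

From O: Z=20, G=21, X=31, J=33, C=34 → choose Z (20).
From Z: G=18, J=26, X=34, C=38 → choose G (18).
From G: X=16, C=32, J=36 → choose X (16).
From X: C=18, J=32 → choose C (18).
From C: J=28 → choose J (28).
NN route O → Z → G → X → C → J → O costs 133.
Optimal: O → G → X → C → J → Z → O costs 129 (by enumerating all 60 distinct tours).
Excess = 133 − 129 = 4.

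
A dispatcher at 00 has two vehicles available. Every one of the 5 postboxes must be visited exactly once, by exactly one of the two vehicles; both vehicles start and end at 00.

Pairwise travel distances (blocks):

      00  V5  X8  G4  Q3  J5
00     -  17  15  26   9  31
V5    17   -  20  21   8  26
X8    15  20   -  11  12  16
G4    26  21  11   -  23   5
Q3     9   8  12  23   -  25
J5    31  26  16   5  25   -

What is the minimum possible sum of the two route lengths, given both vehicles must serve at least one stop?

Minimum combined distance: 92 blocks.

Check every non-empty split of the stops between the two vehicles; for each half take its own optimal tour:
  {V5} + {X8, G4, Q3, J5}: 34 + 65 = 99
  {X8} + {V5, G4, Q3, J5}: 30 + 74 = 104
  {V5, X8} + {G4, Q3, J5}: 52 + 65 = 117
  {G4} + {V5, X8, Q3, J5}: 52 + 74 = 126
  {V5, G4} + {X8, Q3, J5}: 64 + 65 = 129
  {X8, G4} + {V5, Q3, J5}: 52 + 74 = 126
  … (15 splits in total)
  {Q3} + {V5, X8, G4, J5}: 18 + 74 = 92  ← best
Best: vehicle 1 00 → Q3 → 00 = 18; vehicle 2 00 → V5 → G4 → J5 → X8 → 00 = 74; combined 92.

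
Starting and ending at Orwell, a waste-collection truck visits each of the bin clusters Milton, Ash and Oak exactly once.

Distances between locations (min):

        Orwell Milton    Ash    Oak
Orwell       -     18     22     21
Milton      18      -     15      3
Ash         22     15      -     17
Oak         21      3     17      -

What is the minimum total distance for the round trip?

Minimum total distance: 60 min.

Orwell → Milton → Ash → Oak → Orwell: 18+15+17+21 = 71
Orwell → Milton → Oak → Ash → Orwell: 18+3+17+22 = 60
Orwell → Ash → Milton → Oak → Orwell: 22+15+3+21 = 61
The minimum is 60.
One optimal route: Orwell → Milton → Oak → Ash → Orwell (or its reverse).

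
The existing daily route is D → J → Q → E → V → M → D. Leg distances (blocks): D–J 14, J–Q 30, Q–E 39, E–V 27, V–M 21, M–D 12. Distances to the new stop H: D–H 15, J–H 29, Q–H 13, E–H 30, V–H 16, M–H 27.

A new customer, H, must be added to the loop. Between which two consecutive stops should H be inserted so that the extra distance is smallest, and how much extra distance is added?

Insertion cost between consecutive stops i–j is d(i,H) + d(H,j) − d(i,j):
  between D and J: 15 + 29 − 14 = 30
  between J and Q: 29 + 13 − 30 = 12
  between Q and E: 13 + 30 − 39 = 4
  between E and V: 30 + 16 − 27 = 19
  between V and M: 16 + 27 − 21 = 22
  between M and D: 27 + 15 − 12 = 30
Cheapest insertion is between Q and E, adding 4.
New total = 143 + 4 = 147.

+4 blocks — insert H between Q and E.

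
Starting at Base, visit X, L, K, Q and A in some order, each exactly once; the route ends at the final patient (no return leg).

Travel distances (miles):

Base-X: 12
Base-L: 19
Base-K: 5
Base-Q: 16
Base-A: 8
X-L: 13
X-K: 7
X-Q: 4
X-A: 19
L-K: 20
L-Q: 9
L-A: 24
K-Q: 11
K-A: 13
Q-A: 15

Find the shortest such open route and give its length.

There are 5! = 120 possible orderings.
Base→X→L→K→Q→A: 12+13+20+11+15 = 71
Base→X→L→K→A→Q: 12+13+20+13+15 = 73
Base→X→L→Q→K→A: 12+13+9+11+13 = 58
Base→X→L→Q→A→K: 12+13+9+15+13 = 62
Base→X→L→A→K→Q: 12+13+24+13+11 = 73
Base→X→L→A→Q→K: 12+13+24+15+11 = 75
Base→X→K→L→Q→A: 12+7+20+9+15 = 63
Base→X→K→L→A→Q: 12+7+20+24+15 = 78
Base→X→K→Q→L→A: 12+7+11+9+24 = 63
Base→X→K→Q→A→L: 12+7+11+15+24 = 69
Base→X→K→A→L→Q: 12+7+13+24+9 = 65
Base→X→K→A→Q→L: 12+7+13+15+9 = 56
Base→X→Q→L→K→A: 12+4+9+20+13 = 58
Base→X→Q→L→A→K: 12+4+9+24+13 = 62
… (106 more)
Base→A→K→X→Q→L: 8+13+7+4+9 = 41  ← best
The minimum is 41.
One shortest path: Base → A → K → X → Q → L.

41 miles — the minimum one-way total.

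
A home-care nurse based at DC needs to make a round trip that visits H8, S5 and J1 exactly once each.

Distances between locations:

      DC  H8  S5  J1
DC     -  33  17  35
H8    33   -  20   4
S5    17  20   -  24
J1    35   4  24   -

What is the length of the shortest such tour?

There are 3 distinct closed tours to check (reversals are equivalent).
DC → H8 → S5 → J1 → DC: 33+20+24+35 = 112
DC → H8 → J1 → S5 → DC: 33+4+24+17 = 78
DC → S5 → H8 → J1 → DC: 17+20+4+35 = 76
The minimum is 76.
One optimal route: DC → S5 → H8 → J1 → DC (or its reverse).

Shortest round trip = 76.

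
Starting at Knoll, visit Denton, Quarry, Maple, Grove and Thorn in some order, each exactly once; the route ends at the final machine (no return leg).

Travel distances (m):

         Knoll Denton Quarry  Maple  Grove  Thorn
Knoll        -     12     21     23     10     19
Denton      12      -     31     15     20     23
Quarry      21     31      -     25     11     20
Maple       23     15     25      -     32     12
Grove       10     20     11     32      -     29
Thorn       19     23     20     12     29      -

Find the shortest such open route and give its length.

There are 5! = 120 possible orderings.
Knoll → Denton → Quarry → Maple → Grove → Thorn: 12+31+25+32+29 = 129
Knoll → Denton → Quarry → Maple → Thorn → Grove: 12+31+25+12+29 = 109
Knoll → Denton → Quarry → Grove → Maple → Thorn: 12+31+11+32+12 = 98
Knoll → Denton → Quarry → Grove → Thorn → Maple: 12+31+11+29+12 = 95
Knoll → Denton → Quarry → Thorn → Maple → Grove: 12+31+20+12+32 = 107
Knoll → Denton → Quarry → Thorn → Grove → Maple: 12+31+20+29+32 = 124
Knoll → Denton → Maple → Quarry → Grove → Thorn: 12+15+25+11+29 = 92
Knoll → Denton → Maple → Quarry → Thorn → Grove: 12+15+25+20+29 = 101
Knoll → Denton → Maple → Grove → Quarry → Thorn: 12+15+32+11+20 = 90
Knoll → Denton → Maple → Grove → Thorn → Quarry: 12+15+32+29+20 = 108
Knoll → Denton → Maple → Thorn → Quarry → Grove: 12+15+12+20+11 = 70
Knoll → Denton → Maple → Thorn → Grove → Quarry: 12+15+12+29+11 = 79
Knoll → Denton → Grove → Quarry → Maple → Thorn: 12+20+11+25+12 = 80
Knoll → Denton → Grove → Quarry → Thorn → Maple: 12+20+11+20+12 = 75
… (106 more)
Knoll → Grove → Quarry → Thorn → Maple → Denton: 10+11+20+12+15 = 68  ← best
The minimum is 68.
One shortest path: Knoll → Grove → Quarry → Thorn → Maple → Denton.

Shortest open route: 68 m.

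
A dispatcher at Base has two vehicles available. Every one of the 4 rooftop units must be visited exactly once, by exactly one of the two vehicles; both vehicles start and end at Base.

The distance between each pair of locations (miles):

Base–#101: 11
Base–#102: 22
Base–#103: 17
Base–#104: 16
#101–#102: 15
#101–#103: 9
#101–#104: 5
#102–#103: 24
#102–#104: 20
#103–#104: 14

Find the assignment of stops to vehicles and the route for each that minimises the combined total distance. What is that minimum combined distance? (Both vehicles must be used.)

Try each way of splitting the stops between the two vehicles (each non-empty) and, for each split, find the best tour for each vehicle:
  {#101} + {#102, #103, #104}: 22 + 73 = 95
  {#102} + {#101, #103, #104}: 44 + 47 = 91
  {#101, #102} + {#103, #104}: 48 + 47 = 95
  {#103} + {#101, #102, #104}: 34 + 58 = 92
  {#101, #103} + {#102, #104}: 37 + 58 = 95
  {#102, #103} + {#101, #104}: 63 + 32 = 95
  … (7 splits in total)
Best: vehicle 1 Base → #102 → Base = 44; vehicle 2 Base → #101 → #104 → #103 → Base = 47; combined 91.

91 miles — the smallest possible combined total.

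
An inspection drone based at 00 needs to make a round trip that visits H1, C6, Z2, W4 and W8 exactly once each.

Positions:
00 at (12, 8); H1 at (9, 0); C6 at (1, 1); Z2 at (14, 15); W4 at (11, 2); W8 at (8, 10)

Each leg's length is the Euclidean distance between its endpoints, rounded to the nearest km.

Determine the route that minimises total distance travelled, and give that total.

There are 60 distinct closed tours to check (reversals are equivalent).
00 → H1 → C6 → Z2 → W4 → W8 → 00: 9+8+19+13+9+4 = 62
00 → H1 → C6 → Z2 → W8 → W4 → 00: 9+8+19+8+9+6 = 59
00 → H1 → C6 → W4 → Z2 → W8 → 00: 9+8+10+13+8+4 = 52
00 → H1 → C6 → W4 → W8 → Z2 → 00: 9+8+10+9+8+7 = 51
00 → H1 → C6 → W8 → Z2 → W4 → 00: 9+8+11+8+13+6 = 55
00 → H1 → C6 → W8 → W4 → Z2 → 00: 9+8+11+9+13+7 = 57
00 → H1 → Z2 → C6 → W4 → W8 → 00: 9+16+19+10+9+4 = 67
00 → H1 → Z2 → C6 → W8 → W4 → 00: 9+16+19+11+9+6 = 70
00 → H1 → Z2 → W4 → C6 → W8 → 00: 9+16+13+10+11+4 = 63
00 → H1 → Z2 → W4 → W8 → C6 → 00: 9+16+13+9+11+13 = 71
00 → H1 → Z2 → W8 → C6 → W4 → 00: 9+16+8+11+10+6 = 60
00 → H1 → Z2 → W8 → W4 → C6 → 00: 9+16+8+9+10+13 = 65
00 → H1 → W4 → C6 → Z2 → W8 → 00: 9+3+10+19+8+4 = 53
00 → H1 → W4 → C6 → W8 → Z2 → 00: 9+3+10+11+8+7 = 48
… (46 more)
00 → Z2 → W8 → C6 → H1 → W4 → 00: 7+8+11+8+3+6 = 43  ← best
The minimum is 43.
One optimal route: 00 → Z2 → W8 → C6 → H1 → W4 → 00 (or its reverse).

Shortest round trip = 43 km.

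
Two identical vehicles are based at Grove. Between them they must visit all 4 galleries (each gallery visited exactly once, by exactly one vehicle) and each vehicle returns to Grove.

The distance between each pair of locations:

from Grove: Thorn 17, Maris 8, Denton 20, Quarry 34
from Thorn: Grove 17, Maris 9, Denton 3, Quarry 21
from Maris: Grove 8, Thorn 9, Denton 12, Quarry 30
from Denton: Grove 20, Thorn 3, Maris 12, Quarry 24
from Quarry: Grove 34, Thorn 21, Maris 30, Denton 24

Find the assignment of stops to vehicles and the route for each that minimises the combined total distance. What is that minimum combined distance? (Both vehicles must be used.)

There are 2^3 − 1 = 7 ways to divide the 4 stops into two non-empty groups. For each, the best each vehicle can do is its own shortest tour through its group:
  {Thorn} + {Maris, Denton, Quarry}: 34 + 78 = 112
  {Maris} + {Thorn, Denton, Quarry}: 16 + 78 = 94
  {Thorn, Maris} + {Denton, Quarry}: 34 + 78 = 112
  {Denton} + {Thorn, Maris, Quarry}: 40 + 72 = 112
  {Thorn, Denton} + {Maris, Quarry}: 40 + 72 = 112
  {Maris, Denton} + {Thorn, Quarry}: 40 + 72 = 112
  … (7 splits in total)
Best: vehicle 1 Grove → Maris → Grove = 16; vehicle 2 Grove → Thorn → Denton → Quarry → Grove = 78; combined 94.

94 — the smallest possible combined total.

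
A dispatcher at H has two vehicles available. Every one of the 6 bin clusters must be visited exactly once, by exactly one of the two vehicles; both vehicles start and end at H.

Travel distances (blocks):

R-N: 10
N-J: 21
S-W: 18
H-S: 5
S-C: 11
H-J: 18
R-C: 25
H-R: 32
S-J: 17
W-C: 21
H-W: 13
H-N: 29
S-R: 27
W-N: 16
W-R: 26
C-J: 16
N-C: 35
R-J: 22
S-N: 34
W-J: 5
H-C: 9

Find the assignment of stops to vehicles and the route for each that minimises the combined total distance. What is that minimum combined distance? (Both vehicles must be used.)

Try each way of splitting the stops between the two vehicles (each non-empty) and, for each split, find the best tour for each vehicle:
  {S} + {W, R, N, C, J}: 10 + 83 = 93
  {W} + {S, R, N, C, J}: 26 + 87 = 113
  {S, W} + {R, N, C, J}: 36 + 83 = 119
  {R} + {S, W, N, C, J}: 64 + 82 = 146
  {S, R} + {W, N, C, J}: 64 + 75 = 139
  {W, R} + {S, N, C, J}: 71 + 82 = 153
  … (31 splits in total)
Best: vehicle 1 H → S → H = 10; vehicle 2 H → W → J → N → R → C → H = 83; combined 93.

Minimum combined distance: 93 blocks.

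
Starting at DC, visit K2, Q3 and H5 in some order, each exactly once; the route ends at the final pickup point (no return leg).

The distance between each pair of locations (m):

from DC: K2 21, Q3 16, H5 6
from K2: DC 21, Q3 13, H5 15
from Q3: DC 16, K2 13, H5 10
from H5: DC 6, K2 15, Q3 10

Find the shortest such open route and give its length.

Minimum one-way distance = 29 m.

There are 3! = 6 possible orderings.
DC - K2 - Q3 - H5: 21+13+10 = 44
DC - K2 - H5 - Q3: 21+15+10 = 46
DC - Q3 - K2 - H5: 16+13+15 = 44
DC - Q3 - H5 - K2: 16+10+15 = 41
DC - H5 - K2 - Q3: 6+15+13 = 34
DC - H5 - Q3 - K2: 6+10+13 = 29
The minimum is 29.
One shortest path: DC → H5 → Q3 → K2.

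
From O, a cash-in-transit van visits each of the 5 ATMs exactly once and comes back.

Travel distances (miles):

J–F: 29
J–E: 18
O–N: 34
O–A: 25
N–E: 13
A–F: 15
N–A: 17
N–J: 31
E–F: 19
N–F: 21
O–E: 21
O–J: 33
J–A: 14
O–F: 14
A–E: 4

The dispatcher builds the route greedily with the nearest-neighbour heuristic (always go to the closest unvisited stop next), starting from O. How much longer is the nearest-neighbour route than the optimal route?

O: F=14, E=21, A=25, J=33, N=34 ⇒ F
F: A=15, E=19, N=21, J=29 ⇒ A
A: E=4, J=14, N=17 ⇒ E
E: N=13, J=18 ⇒ N
N: J=31 ⇒ J
NN route O → F → A → E → N → J → O costs 110.
Optimal: O → J → A → E → N → F → O costs 99 (by enumerating all 60 distinct tours).
Excess = 110 − 99 = 11.

11 miles longer than the optimal tour.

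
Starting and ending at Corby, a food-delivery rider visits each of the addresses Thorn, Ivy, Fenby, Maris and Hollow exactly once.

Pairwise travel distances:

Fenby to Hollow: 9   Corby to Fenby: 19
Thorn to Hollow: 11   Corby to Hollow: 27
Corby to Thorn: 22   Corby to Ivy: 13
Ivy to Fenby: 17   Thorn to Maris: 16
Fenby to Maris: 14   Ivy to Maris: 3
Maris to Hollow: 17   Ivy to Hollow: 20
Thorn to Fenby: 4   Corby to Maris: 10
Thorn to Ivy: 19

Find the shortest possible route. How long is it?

67 — the shortest possible round trip.

Corby - Thorn - Ivy - Fenby - Maris - Hollow - Corby: 22+19+17+14+17+27 = 116
Corby - Thorn - Ivy - Fenby - Hollow - Maris - Corby: 22+19+17+9+17+10 = 94
Corby - Thorn - Ivy - Maris - Fenby - Hollow - Corby: 22+19+3+14+9+27 = 94
Corby - Thorn - Ivy - Maris - Hollow - Fenby - Corby: 22+19+3+17+9+19 = 89
Corby - Thorn - Ivy - Hollow - Fenby - Maris - Corby: 22+19+20+9+14+10 = 94
Corby - Thorn - Ivy - Hollow - Maris - Fenby - Corby: 22+19+20+17+14+19 = 111
Corby - Thorn - Fenby - Ivy - Maris - Hollow - Corby: 22+4+17+3+17+27 = 90
Corby - Thorn - Fenby - Ivy - Hollow - Maris - Corby: 22+4+17+20+17+10 = 90
Corby - Thorn - Fenby - Maris - Ivy - Hollow - Corby: 22+4+14+3+20+27 = 90
Corby - Thorn - Fenby - Maris - Hollow - Ivy - Corby: 22+4+14+17+20+13 = 90
Corby - Thorn - Fenby - Hollow - Ivy - Maris - Corby: 22+4+9+20+3+10 = 68
Corby - Thorn - Fenby - Hollow - Maris - Ivy - Corby: 22+4+9+17+3+13 = 68
Corby - Thorn - Maris - Ivy - Fenby - Hollow - Corby: 22+16+3+17+9+27 = 94
Corby - Thorn - Maris - Ivy - Hollow - Fenby - Corby: 22+16+3+20+9+19 = 89
… (46 more)
Corby - Ivy - Maris - Hollow - Thorn - Fenby - Corby: 13+3+17+11+4+19 = 67  ← best
The minimum is 67.
One optimal route: Corby → Ivy → Maris → Hollow → Thorn → Fenby → Corby (or its reverse).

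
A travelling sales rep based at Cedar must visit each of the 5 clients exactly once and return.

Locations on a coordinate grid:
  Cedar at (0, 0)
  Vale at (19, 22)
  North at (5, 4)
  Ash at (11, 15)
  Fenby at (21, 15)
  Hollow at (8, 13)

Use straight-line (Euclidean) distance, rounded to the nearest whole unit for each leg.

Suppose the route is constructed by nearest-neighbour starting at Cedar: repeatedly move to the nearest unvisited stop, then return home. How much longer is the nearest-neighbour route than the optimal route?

Cedar: North=6, Hollow=15, Ash=19, Fenby=26, Vale=29 ⇒ North
North: Hollow=9, Ash=13, Fenby=19, Vale=23 ⇒ Hollow
Hollow: Ash=4, Fenby=13, Vale=14 ⇒ Ash
Ash: Fenby=10, Vale=11 ⇒ Fenby
Fenby: Vale=7 ⇒ Vale
NN route Cedar → North → Hollow → Ash → Fenby → Vale → Cedar costs 65.
Optimal: Cedar → North → Fenby → Vale → Ash → Hollow → Cedar costs 62 (by enumerating all 60 distinct tours).
Excess = 65 − 62 = 3.

3 longer than the optimal tour.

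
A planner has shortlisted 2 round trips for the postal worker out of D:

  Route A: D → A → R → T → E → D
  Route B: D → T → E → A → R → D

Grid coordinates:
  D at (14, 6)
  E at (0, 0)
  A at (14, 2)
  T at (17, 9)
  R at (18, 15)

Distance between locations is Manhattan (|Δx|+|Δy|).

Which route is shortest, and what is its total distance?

Route A: 4 + 17 + 7 + 26 + 20 = 74
Route B: 6 + 26 + 16 + 17 + 13 = 78

74 — Route A is the shortest.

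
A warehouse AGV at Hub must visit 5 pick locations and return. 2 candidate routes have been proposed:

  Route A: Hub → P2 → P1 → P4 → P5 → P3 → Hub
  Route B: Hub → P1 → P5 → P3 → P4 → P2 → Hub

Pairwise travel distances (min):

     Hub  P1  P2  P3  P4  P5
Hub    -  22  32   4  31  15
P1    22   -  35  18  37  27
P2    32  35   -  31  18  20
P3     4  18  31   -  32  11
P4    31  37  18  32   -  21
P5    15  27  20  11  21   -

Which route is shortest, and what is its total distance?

Shortest is Route A, total 140 min.

Route A: 32 + 35 + 37 + 21 + 11 + 4 = 140
Route B: 22 + 27 + 11 + 32 + 18 + 32 = 142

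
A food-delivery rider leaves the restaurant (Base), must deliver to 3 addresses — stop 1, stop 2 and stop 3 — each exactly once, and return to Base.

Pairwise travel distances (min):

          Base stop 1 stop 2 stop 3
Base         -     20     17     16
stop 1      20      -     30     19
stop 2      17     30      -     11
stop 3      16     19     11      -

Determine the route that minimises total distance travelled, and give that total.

With 3 stops there are 3!/2 = 3 distinct round trips (a route and its reverse cost the same).
Base-stop 1-stop 2-stop 3-Base: 20+30+11+16 = 77
Base-stop 1-stop 3-stop 2-Base: 20+19+11+17 = 67
Base-stop 2-stop 1-stop 3-Base: 17+30+19+16 = 82
The minimum is 67.
One optimal route: Base → stop 1 → stop 3 → stop 2 → Base (or its reverse).

67 min — the shortest possible round trip.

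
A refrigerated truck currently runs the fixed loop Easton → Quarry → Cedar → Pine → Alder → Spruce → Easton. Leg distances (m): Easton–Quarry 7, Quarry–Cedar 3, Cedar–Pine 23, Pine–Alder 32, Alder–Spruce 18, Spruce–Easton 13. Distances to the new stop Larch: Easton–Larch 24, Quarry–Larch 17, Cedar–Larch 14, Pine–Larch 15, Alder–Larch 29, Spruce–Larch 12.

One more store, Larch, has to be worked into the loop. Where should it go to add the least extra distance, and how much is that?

Insertion cost between consecutive stops i–j is d(i,Larch) + d(Larch,j) − d(i,j):
  between Easton and Quarry: 24 + 17 − 7 = 34
  between Quarry and Cedar: 17 + 14 − 3 = 28
  between Cedar and Pine: 14 + 15 − 23 = 6
  between Pine and Alder: 15 + 29 − 32 = 12
  between Alder and Spruce: 29 + 12 − 18 = 23
  between Spruce and Easton: 12 + 24 − 13 = 23
Cheapest insertion is between Cedar and Pine, adding 6.
New total = 96 + 6 = 102.

+6 m — insert Larch between Cedar and Pine.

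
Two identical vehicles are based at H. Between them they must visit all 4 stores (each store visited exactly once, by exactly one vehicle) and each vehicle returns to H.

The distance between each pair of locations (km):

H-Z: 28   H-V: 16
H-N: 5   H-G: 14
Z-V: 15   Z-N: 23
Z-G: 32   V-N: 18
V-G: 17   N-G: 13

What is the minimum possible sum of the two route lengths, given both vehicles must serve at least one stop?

Try each way of splitting the stops between the two vehicles (each non-empty) and, for each split, find the best tour for each vehicle:
  {Z} + {V, N, G}: 56 + 51 = 107
  {V} + {Z, N, G}: 32 + 74 = 106
  {Z, V} + {N, G}: 59 + 32 = 91
  {N} + {Z, V, G}: 10 + 74 = 84
  {Z, N} + {V, G}: 56 + 47 = 103
  {V, N} + {Z, G}: 39 + 74 = 113
  … (7 splits in total)
Best: vehicle 1 H → N → H = 10; vehicle 2 H → Z → V → G → H = 74; combined 84.

84 km — the smallest possible combined total.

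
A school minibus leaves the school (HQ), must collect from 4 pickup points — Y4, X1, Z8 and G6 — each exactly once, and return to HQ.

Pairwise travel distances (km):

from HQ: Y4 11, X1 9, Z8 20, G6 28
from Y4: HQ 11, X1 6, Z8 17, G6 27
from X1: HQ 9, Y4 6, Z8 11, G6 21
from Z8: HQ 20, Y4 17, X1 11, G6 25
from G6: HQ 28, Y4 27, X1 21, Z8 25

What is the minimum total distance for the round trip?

81 km — the shortest possible round trip.

With 4 stops there are 4!/2 = 12 distinct round trips (a route and its reverse cost the same).
HQ → Y4 → X1 → Z8 → G6 → HQ: 11+6+11+25+28 = 81
HQ → Y4 → X1 → G6 → Z8 → HQ: 11+6+21+25+20 = 83
HQ → Y4 → Z8 → X1 → G6 → HQ: 11+17+11+21+28 = 88
HQ → Y4 → Z8 → G6 → X1 → HQ: 11+17+25+21+9 = 83
HQ → Y4 → G6 → X1 → Z8 → HQ: 11+27+21+11+20 = 90
HQ → Y4 → G6 → Z8 → X1 → HQ: 11+27+25+11+9 = 83
HQ → X1 → Y4 → Z8 → G6 → HQ: 9+6+17+25+28 = 85
HQ → X1 → Y4 → G6 → Z8 → HQ: 9+6+27+25+20 = 87
HQ → X1 → Z8 → Y4 → G6 → HQ: 9+11+17+27+28 = 92
HQ → X1 → G6 → Y4 → Z8 → HQ: 9+21+27+17+20 = 94
HQ → Z8 → Y4 → X1 → G6 → HQ: 20+17+6+21+28 = 92
HQ → Z8 → X1 → Y4 → G6 → HQ: 20+11+6+27+28 = 92
The minimum is 81.
One optimal route: HQ → Y4 → X1 → Z8 → G6 → HQ (or its reverse).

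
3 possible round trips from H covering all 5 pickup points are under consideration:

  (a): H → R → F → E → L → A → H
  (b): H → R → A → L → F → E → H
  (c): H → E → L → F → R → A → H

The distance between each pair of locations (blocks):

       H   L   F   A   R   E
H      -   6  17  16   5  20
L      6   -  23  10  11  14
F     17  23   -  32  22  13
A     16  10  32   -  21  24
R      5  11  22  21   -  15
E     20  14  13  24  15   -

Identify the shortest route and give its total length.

Shortest is (a), total 80 blocks.

(a): 5 + 22 + 13 + 14 + 10 + 16 = 80
(b): 5 + 21 + 10 + 23 + 13 + 20 = 92
(c): 20 + 14 + 23 + 22 + 21 + 16 = 116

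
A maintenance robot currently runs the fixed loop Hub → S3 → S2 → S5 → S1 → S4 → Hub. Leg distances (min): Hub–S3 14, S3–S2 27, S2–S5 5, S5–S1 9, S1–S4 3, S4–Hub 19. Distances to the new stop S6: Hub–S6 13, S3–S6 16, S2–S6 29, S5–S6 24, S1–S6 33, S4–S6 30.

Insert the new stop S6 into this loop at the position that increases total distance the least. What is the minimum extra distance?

Insertion cost between consecutive stops i–j is d(i,S6) + d(S6,j) − d(i,j):
  between Hub and S3: 13 + 16 − 14 = 15
  between S3 and S2: 16 + 29 − 27 = 18
  between S2 and S5: 29 + 24 − 5 = 48
  between S5 and S1: 24 + 33 − 9 = 48
  between S1 and S4: 33 + 30 − 3 = 60
  between S4 and Hub: 30 + 13 − 19 = 24
Cheapest insertion is between Hub and S3, adding 15.
New total = 77 + 15 = 92.

+15 min — insert S6 between Hub and S3.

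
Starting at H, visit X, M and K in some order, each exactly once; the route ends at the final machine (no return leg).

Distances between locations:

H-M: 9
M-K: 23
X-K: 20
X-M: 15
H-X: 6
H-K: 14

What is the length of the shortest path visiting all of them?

44 — the minimum one-way total.

There are 3! = 6 possible orderings.
H → X → M → K: 6+15+23 = 44
H → X → K → M: 6+20+23 = 49
H → M → X → K: 9+15+20 = 44
H → M → K → X: 9+23+20 = 52
H → K → X → M: 14+20+15 = 49
H → K → M → X: 14+23+15 = 52
The minimum is 44.
One shortest path: H → X → M → K.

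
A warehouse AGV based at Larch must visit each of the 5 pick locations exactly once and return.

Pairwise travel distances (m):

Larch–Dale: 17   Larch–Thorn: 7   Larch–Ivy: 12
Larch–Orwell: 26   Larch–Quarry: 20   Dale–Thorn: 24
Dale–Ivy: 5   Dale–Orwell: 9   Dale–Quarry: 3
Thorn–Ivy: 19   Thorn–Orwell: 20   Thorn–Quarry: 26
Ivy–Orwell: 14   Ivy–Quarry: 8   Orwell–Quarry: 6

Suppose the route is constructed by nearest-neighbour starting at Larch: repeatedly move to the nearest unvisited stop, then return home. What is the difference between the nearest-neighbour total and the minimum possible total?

From Larch: Thorn=7, Ivy=12, Dale=17, Quarry=20, Orwell=26 → choose Thorn (7).
From Thorn: Ivy=19, Orwell=20, Dale=24, Quarry=26 → choose Ivy (19).
From Ivy: Dale=5, Quarry=8, Orwell=14 → choose Dale (5).
From Dale: Quarry=3, Orwell=9 → choose Quarry (3).
From Quarry: Orwell=6 → choose Orwell (6).
NN route Larch → Thorn → Ivy → Dale → Quarry → Orwell → Larch costs 66.
Optimal: Larch → Thorn → Orwell → Quarry → Dale → Ivy → Larch costs 53 (by enumerating all 60 distinct tours).
Excess = 66 − 53 = 13.

The nearest-neighbour route is 13 m longer than optimal.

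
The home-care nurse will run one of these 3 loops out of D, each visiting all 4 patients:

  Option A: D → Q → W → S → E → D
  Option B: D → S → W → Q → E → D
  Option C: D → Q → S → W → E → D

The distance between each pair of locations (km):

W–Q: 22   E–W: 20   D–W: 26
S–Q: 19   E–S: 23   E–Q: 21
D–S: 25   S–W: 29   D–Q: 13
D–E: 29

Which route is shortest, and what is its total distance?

Option A: 13 + 22 + 29 + 23 + 29 = 116
Option B: 25 + 29 + 22 + 21 + 29 = 126
Option C: 13 + 19 + 29 + 20 + 29 = 110

Shortest is Option C, total 110 km.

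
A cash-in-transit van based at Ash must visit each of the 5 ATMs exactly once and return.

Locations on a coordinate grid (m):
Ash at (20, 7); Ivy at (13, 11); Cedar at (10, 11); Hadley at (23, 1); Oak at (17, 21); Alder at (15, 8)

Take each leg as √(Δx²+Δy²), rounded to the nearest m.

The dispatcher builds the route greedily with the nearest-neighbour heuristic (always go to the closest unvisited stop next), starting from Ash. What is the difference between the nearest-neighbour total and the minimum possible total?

From Ash: Alder=5, Hadley=7, Ivy=8, Cedar=11, Oak=14 → choose Alder (5).
From Alder: Ivy=4, Cedar=6, Hadley=11, Oak=13 → choose Ivy (4).
From Ivy: Cedar=3, Oak=11, Hadley=14 → choose Cedar (3).
From Cedar: Oak=12, Hadley=16 → choose Oak (12).
From Oak: Hadley=21 → choose Hadley (21).
NN route Ash → Alder → Ivy → Cedar → Oak → Hadley → Ash costs 52.
Optimal: Ash → Hadley → Alder → Ivy → Cedar → Oak → Ash costs 51 (by enumerating all 60 distinct tours).
Excess = 52 − 51 = 1.

1 m longer than the optimal tour.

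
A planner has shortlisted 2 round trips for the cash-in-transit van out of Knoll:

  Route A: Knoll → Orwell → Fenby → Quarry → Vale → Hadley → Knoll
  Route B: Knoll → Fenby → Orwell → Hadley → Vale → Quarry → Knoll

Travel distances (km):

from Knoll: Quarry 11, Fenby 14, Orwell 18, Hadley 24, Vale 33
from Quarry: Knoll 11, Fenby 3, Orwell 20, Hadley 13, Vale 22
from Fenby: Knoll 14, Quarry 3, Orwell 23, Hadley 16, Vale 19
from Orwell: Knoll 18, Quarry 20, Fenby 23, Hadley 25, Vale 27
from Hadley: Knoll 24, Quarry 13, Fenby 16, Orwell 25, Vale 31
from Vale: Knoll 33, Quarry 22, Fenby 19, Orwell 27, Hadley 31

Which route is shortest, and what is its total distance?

Route A: 18 + 23 + 3 + 22 + 31 + 24 = 121
Route B: 14 + 23 + 25 + 31 + 22 + 11 = 126

121 km — Route A is the shortest.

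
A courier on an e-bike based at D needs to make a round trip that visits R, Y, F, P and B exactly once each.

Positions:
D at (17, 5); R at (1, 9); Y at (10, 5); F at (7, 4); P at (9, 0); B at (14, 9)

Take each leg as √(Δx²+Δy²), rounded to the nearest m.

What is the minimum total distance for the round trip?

Shortest round trip = 42 m.

D - R - Y - F - P - B - D: 16+10+3+4+10+5 = 48
D - R - Y - F - B - P - D: 16+10+3+9+10+9 = 57
D - R - Y - P - F - B - D: 16+10+5+4+9+5 = 49
D - R - Y - P - B - F - D: 16+10+5+10+9+10 = 60
D - R - Y - B - F - P - D: 16+10+6+9+4+9 = 54
D - R - Y - B - P - F - D: 16+10+6+10+4+10 = 56
D - R - F - Y - P - B - D: 16+8+3+5+10+5 = 47
D - R - F - Y - B - P - D: 16+8+3+6+10+9 = 52
D - R - F - P - Y - B - D: 16+8+4+5+6+5 = 44
D - R - F - P - B - Y - D: 16+8+4+10+6+7 = 51
D - R - F - B - Y - P - D: 16+8+9+6+5+9 = 53
D - R - F - B - P - Y - D: 16+8+9+10+5+7 = 55
D - R - P - Y - F - B - D: 16+12+5+3+9+5 = 50
D - R - P - Y - B - F - D: 16+12+5+6+9+10 = 58
… (46 more)
D - Y - P - F - R - B - D: 7+5+4+8+13+5 = 42  ← best
The minimum is 42.
One optimal route: D → Y → P → F → R → B → D (or its reverse).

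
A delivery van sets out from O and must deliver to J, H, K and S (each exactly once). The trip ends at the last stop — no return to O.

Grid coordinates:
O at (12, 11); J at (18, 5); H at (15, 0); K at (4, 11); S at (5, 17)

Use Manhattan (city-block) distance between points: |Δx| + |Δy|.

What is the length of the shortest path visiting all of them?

There are 4! = 24 possible orderings.
O - J - H - K - S: 12+8+22+7 = 49
O - J - H - S - K: 12+8+27+7 = 54
O - J - K - H - S: 12+20+22+27 = 81
O - J - K - S - H: 12+20+7+27 = 66
O - J - S - H - K: 12+25+27+22 = 86
O - J - S - K - H: 12+25+7+22 = 66
O - H - J - K - S: 14+8+20+7 = 49
O - H - J - S - K: 14+8+25+7 = 54
O - H - K - J - S: 14+22+20+25 = 81
O - H - K - S - J: 14+22+7+25 = 68
O - H - S - J - K: 14+27+25+20 = 86
O - H - S - K - J: 14+27+7+20 = 68
O - K - J - H - S: 8+20+8+27 = 63
O - K - J - S - H: 8+20+25+27 = 80
… (10 more)
O - K - S - J - H: 8+7+25+8 = 48  ← best
The minimum is 48.
One shortest path: O → K → S → J → H.

Shortest open route: 48.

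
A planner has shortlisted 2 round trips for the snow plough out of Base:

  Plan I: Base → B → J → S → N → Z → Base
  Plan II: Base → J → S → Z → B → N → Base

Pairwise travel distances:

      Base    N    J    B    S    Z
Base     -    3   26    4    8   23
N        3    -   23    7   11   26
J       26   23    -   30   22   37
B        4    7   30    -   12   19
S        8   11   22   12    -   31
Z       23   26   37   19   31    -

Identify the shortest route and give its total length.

108 — Plan II is the shortest.

Plan I: 4 + 30 + 22 + 11 + 26 + 23 = 116
Plan II: 26 + 22 + 31 + 19 + 7 + 3 = 108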